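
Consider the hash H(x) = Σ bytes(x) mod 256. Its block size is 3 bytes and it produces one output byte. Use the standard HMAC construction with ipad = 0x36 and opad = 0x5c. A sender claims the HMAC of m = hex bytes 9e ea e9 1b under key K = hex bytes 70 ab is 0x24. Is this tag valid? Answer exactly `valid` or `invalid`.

valid

Key hex bytes 70 ab is 2 bytes ≤ B = 3; zero-pad to 3 bytes: K' = 70 ab 00.
K' ⊕ ipad = 46 9d 36; K' ⊕ opad = 2c f7 5c.
Inner hash: sum = 70+157+54+158+234+233+27 = 933; mod 256 = 165 → a5.
Outer hash (recomputed tag): sum = 44+247+92+165 = 548; mod 256 = 36 → 24.
Recomputed tag = 24; claimed = 24 → match.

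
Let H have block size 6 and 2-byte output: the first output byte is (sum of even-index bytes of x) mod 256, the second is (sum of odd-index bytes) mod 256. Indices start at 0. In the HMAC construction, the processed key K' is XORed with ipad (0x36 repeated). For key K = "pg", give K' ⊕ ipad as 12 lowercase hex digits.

465136363636

Key "pg" = 70 67 is 2 bytes ≤ B = 6; zero-pad to 6 bytes: K' = 70 67 00 00 00 00.
XOR each byte with 0x36: 70⊕36=46, 67⊕36=51, 00⊕36=36, 00⊕36=36, 00⊕36=36, 00⊕36=36.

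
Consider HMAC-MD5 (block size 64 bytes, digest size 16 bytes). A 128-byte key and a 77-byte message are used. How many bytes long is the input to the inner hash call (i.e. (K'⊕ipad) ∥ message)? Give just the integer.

141

Key is 128 > 64 bytes, so it is hashed to 16 bytes then zero-padded to 64: |K'| = 64.
Inner input = (K'⊕ipad) ∥ m → 64 + 77 = 141 bytes.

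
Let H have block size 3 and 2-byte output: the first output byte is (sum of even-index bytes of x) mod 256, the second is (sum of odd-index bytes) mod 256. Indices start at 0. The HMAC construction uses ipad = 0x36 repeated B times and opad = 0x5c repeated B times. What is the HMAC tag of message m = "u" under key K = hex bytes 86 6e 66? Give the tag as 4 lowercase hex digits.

Key hex bytes 86 6e 66 is exactly B = 3 bytes: K' = 86 6e 66.
K' ⊕ ipad = b0 58 50.  K' ⊕ opad = da 32 3a.
Inner input = (K'⊕ipad) ∥ m = b0 58 50 ∥ 75.
Inner hash: even-index sum = 256 mod 256 = 0; odd-index sum = 205 mod 256 = 205 → 00 cd.
Outer input = (K'⊕opad) ∥ inner = da 32 3a ∥ 00 cd.
Outer hash (tag): even-index sum = 481 mod 256 = 225; odd-index sum = 50 mod 256 = 50 → e1 32.

e132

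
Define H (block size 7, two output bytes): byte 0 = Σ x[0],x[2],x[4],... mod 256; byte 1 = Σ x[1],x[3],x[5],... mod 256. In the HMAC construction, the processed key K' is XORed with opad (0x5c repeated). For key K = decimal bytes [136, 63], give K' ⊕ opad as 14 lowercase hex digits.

Key decimal bytes [136, 63] = 88 3f is 2 bytes ≤ B = 7; zero-pad to 7 bytes: K' = 88 3f 00 00 00 00 00.
XOR each byte with 0x5c: 88⊕5c=d4, 3f⊕5c=63, 00⊕5c=5c, 00⊕5c=5c, 00⊕5c=5c, 00⊕5c=5c, 00⊕5c=5c.

d4635c5c5c5c5c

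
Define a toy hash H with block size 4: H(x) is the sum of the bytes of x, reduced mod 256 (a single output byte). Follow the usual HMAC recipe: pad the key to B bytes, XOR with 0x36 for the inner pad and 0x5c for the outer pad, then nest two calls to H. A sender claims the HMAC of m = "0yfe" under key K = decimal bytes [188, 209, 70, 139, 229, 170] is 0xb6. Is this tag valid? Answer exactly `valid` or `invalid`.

valid

Key decimal bytes [188, 209, 70, 139, 229, 170] = bc d1 46 8b e5 aa is 6 bytes > B = 4, so hash it first: H(key) = ed, then zero-pad to 4 bytes: K' = ed 00 00 00.
K' ⊕ ipad = db 36 36 36; K' ⊕ opad = b1 5c 5c 5c.
Inner hash: sum = 219+54+54+54+48+121+102+101 = 753; mod 256 = 241 → f1.
Outer hash (recomputed tag): sum = 177+92+92+92+241 = 694; mod 256 = 182 → b6.
Recomputed tag = b6; claimed = b6 → match.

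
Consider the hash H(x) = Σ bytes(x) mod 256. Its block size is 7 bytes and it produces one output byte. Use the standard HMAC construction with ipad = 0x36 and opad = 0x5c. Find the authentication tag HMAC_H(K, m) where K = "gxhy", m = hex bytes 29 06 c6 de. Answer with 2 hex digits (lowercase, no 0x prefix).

8d

Key "gxhy" = 67 78 68 79 is 4 bytes ≤ B = 7; zero-pad to 7 bytes: K' = 67 78 68 79 00 00 00.
K' ⊕ ipad = 51 4e 5e 4f 36 36 36.  K' ⊕ opad = 3b 24 34 25 5c 5c 5c.
Inner input = (K'⊕ipad) ∥ m = 51 4e 5e 4f 36 36 36 ∥ 29 06 c6 de.
Inner hash: sum = 81+78+94+79+54+54+54+41+6+198+222 = 961; mod 256 = 193 → c1.
Outer input = (K'⊕opad) ∥ inner = 3b 24 34 25 5c 5c 5c ∥ c1.
Outer hash (tag): sum = 59+36+52+37+92+92+92+193 = 653; mod 256 = 141 → 8d.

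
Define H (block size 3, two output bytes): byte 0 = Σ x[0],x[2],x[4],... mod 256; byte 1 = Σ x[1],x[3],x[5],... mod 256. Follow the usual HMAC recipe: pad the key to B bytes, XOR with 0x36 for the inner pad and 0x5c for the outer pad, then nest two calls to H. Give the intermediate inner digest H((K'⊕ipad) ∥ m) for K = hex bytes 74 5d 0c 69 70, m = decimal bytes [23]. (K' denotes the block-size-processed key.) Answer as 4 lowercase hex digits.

Key hex bytes 74 5d 0c 69 70 is 5 bytes > B = 3, so hash it first: H(key) = f0 c6, then zero-pad to 3 bytes: K' = f0 c6 00.
K' ⊕ ipad = c6 f0 36.
Inner input = c6 f0 36 ∥ 17.
Inner hash: even-index sum = 252 mod 256 = 252; odd-index sum = 263 mod 256 = 7 → fc 07.

fc07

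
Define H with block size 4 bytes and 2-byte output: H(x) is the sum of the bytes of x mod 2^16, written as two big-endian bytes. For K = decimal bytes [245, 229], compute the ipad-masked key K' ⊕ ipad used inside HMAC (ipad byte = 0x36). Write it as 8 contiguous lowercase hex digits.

c3d33636

Key decimal bytes [245, 229] = f5 e5 is 2 bytes ≤ B = 4; zero-pad to 4 bytes: K' = f5 e5 00 00.
XOR each byte with 0x36: f5⊕36=c3, e5⊕36=d3, 00⊕36=36, 00⊕36=36.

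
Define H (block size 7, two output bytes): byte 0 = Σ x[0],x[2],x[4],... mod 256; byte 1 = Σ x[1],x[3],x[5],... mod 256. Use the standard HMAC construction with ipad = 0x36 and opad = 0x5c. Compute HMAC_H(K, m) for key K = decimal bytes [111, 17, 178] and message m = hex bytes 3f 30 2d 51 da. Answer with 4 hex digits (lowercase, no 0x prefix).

Key decimal bytes [111, 17, 178] = 6f 11 b2 is 3 bytes ≤ B = 7; zero-pad to 7 bytes: K' = 6f 11 b2 00 00 00 00.
K' ⊕ ipad = 59 27 84 36 36 36 36.  K' ⊕ opad = 33 4d ee 5c 5c 5c 5c.
Inner input = (K'⊕ipad) ∥ m = 59 27 84 36 36 36 36 ∥ 3f 30 2d 51 da.
Inner hash: even-index sum = 458 mod 256 = 202; odd-index sum = 473 mod 256 = 217 → ca d9.
Outer input = (K'⊕opad) ∥ inner = 33 4d ee 5c 5c 5c 5c ∥ ca d9.
Outer hash (tag): even-index sum = 690 mod 256 = 178; odd-index sum = 463 mod 256 = 207 → b2 cf.

b2cf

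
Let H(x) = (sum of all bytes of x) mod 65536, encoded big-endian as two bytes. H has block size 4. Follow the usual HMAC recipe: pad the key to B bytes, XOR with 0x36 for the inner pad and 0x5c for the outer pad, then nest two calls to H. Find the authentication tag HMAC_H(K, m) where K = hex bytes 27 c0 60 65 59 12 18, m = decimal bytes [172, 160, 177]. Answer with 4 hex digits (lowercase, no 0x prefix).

0241

Key hex bytes 27 c0 60 65 59 12 18 is 7 bytes > B = 4, so hash it first: H(key) = 02 2f, then zero-pad to 4 bytes: K' = 02 2f 00 00.
K' ⊕ ipad = 34 19 36 36.  K' ⊕ opad = 5e 73 5c 5c.
Inner input = (K'⊕ipad) ∥ m = 34 19 36 36 ∥ ac a0 b1.
Inner hash: sum = 52+25+54+54+172+160+177 = 694 → 02 b6.
Outer input = (K'⊕opad) ∥ inner = 5e 73 5c 5c ∥ 02 b6.
Outer hash (tag): sum = 94+115+92+92+2+182 = 577 → 02 41.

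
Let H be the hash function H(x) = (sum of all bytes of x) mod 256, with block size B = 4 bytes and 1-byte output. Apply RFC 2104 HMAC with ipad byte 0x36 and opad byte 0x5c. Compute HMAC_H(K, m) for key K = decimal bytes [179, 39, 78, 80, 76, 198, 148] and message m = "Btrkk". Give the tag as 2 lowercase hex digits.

1e

Key decimal bytes [179, 39, 78, 80, 76, 198, 148] = b3 27 4e 50 4c c6 94 is 7 bytes > B = 4, so hash it first: H(key) = 1e, then zero-pad to 4 bytes: K' = 1e 00 00 00.
K' ⊕ ipad = 28 36 36 36.  K' ⊕ opad = 42 5c 5c 5c.
Inner input = (K'⊕ipad) ∥ m = 28 36 36 36 ∥ 42 74 72 6b 6b.
Inner hash: sum = 40+54+54+54+66+116+114+107+107 = 712; mod 256 = 200 → c8.
Outer input = (K'⊕opad) ∥ inner = 42 5c 5c 5c ∥ c8.
Outer hash (tag): sum = 66+92+92+92+200 = 542; mod 256 = 30 → 1e.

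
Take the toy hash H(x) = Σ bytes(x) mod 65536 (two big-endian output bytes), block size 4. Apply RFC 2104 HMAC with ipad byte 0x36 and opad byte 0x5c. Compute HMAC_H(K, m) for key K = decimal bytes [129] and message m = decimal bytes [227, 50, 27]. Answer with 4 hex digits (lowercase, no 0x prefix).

027c

Key decimal bytes [129] = 81 is 1 byte ≤ B = 4; zero-pad to 4 bytes: K' = 81 00 00 00.
K' ⊕ ipad = b7 36 36 36.  K' ⊕ opad = dd 5c 5c 5c.
Inner input = (K'⊕ipad) ∥ m = b7 36 36 36 ∥ e3 32 1b.
Inner hash: sum = 183+54+54+54+227+50+27 = 649 → 02 89.
Outer input = (K'⊕opad) ∥ inner = dd 5c 5c 5c ∥ 02 89.
Outer hash (tag): sum = 221+92+92+92+2+137 = 636 → 02 7c.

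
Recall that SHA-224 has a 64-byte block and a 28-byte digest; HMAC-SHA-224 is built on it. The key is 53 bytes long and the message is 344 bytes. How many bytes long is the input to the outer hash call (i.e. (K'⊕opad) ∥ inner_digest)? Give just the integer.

Key is 53 ≤ 64 bytes, zero-padded: |K'| = 64.
Outer input = (K'⊕opad) ∥ H(inner) → 64 + 28 = 92 bytes.

92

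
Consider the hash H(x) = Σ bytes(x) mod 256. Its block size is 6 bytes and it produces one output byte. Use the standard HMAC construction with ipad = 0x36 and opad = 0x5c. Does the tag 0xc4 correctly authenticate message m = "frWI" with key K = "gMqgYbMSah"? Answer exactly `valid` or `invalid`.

Key "gMqgYbMSah" = 67 4d 71 67 59 62 4d 53 61 68 is 10 bytes > B = 6, so hash it first: H(key) = b0, then zero-pad to 6 bytes: K' = b0 00 00 00 00 00.
K' ⊕ ipad = 86 36 36 36 36 36; K' ⊕ opad = ec 5c 5c 5c 5c 5c.
Inner hash: sum = 134+54+54+54+54+54+102+114+87+73 = 780; mod 256 = 12 → 0c.
Outer hash (recomputed tag): sum = 236+92+92+92+92+92+12 = 708; mod 256 = 196 → c4.
Recomputed tag = c4; claimed = c4 → match.

valid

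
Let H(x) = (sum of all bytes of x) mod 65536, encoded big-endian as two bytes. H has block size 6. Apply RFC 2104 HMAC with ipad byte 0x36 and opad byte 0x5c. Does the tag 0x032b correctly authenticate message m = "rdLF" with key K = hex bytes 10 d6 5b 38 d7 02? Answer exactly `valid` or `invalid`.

Key hex bytes 10 d6 5b 38 d7 02 is exactly B = 6 bytes: K' = 10 d6 5b 38 d7 02.
K' ⊕ ipad = 26 e0 6d 0e e1 34; K' ⊕ opad = 4c 8a 07 64 8b 5e.
Inner hash: sum = 38+224+109+14+225+52+114+100+76+70 = 1022 → 03 fe.
Outer hash (recomputed tag): sum = 76+138+7+100+139+94+3+254 = 811 → 03 2b.
Recomputed tag = 032b; claimed = 032b → match.

valid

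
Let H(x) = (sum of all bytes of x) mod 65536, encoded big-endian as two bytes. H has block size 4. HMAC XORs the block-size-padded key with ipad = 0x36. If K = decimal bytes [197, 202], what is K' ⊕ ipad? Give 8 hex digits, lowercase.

Key decimal bytes [197, 202] = c5 ca is 2 bytes ≤ B = 4; zero-pad to 4 bytes: K' = c5 ca 00 00.
XOR each byte with 0x36: c5⊕36=f3, ca⊕36=fc, 00⊕36=36, 00⊕36=36.

f3fc3636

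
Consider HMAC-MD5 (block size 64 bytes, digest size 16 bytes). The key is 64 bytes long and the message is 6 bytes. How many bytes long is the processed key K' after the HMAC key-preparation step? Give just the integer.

Key is 64 ≤ 64 bytes, zero-padded: |K'| = 64.

64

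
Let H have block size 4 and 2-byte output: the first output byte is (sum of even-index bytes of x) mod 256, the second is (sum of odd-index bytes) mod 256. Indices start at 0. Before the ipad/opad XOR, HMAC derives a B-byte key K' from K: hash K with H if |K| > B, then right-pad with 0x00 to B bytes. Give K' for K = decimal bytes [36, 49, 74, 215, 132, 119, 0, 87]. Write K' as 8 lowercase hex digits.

|K| = 8 > B = 4, so first hash the key.
H(K): even-index sum = 242 mod 256 = 242; odd-index sum = 470 mod 256 = 214 → f2 d6.
Zero-pad H(K) = f2 d6 to 4 bytes: K' = f2 d6 00 00.

f2d60000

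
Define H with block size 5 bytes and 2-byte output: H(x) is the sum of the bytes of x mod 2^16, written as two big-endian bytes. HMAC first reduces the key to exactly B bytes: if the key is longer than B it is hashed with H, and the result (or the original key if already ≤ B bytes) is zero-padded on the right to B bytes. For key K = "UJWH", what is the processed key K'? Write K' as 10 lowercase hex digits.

554a574800

Key "UJWH" = 55 4a 57 48 is 4 bytes ≤ B = 5; zero-pad to 5 bytes: K' = 55 4a 57 48 00.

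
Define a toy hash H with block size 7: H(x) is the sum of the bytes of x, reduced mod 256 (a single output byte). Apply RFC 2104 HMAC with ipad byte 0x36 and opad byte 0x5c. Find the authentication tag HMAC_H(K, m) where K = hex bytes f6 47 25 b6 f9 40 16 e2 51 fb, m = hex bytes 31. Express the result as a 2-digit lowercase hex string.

09

Key hex bytes f6 47 25 b6 f9 40 16 e2 51 fb is 10 bytes > B = 7, so hash it first: H(key) = 95, then zero-pad to 7 bytes: K' = 95 00 00 00 00 00 00.
K' ⊕ ipad = a3 36 36 36 36 36 36.  K' ⊕ opad = c9 5c 5c 5c 5c 5c 5c.
Inner input = (K'⊕ipad) ∥ m = a3 36 36 36 36 36 36 ∥ 31.
Inner hash: sum = 163+54+54+54+54+54+54+49 = 536; mod 256 = 24 → 18.
Outer input = (K'⊕opad) ∥ inner = c9 5c 5c 5c 5c 5c 5c ∥ 18.
Outer hash (tag): sum = 201+92+92+92+92+92+92+24 = 777; mod 256 = 9 → 09.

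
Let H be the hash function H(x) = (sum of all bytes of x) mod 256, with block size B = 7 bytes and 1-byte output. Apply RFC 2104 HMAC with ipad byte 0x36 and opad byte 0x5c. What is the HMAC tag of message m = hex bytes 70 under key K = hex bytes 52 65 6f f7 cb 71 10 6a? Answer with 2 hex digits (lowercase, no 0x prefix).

Key hex bytes 52 65 6f f7 cb 71 10 6a is 8 bytes > B = 7, so hash it first: H(key) = d3, then zero-pad to 7 bytes: K' = d3 00 00 00 00 00 00.
K' ⊕ ipad = e5 36 36 36 36 36 36.  K' ⊕ opad = 8f 5c 5c 5c 5c 5c 5c.
Inner input = (K'⊕ipad) ∥ m = e5 36 36 36 36 36 36 ∥ 70.
Inner hash: sum = 229+54+54+54+54+54+54+112 = 665; mod 256 = 153 → 99.
Outer input = (K'⊕opad) ∥ inner = 8f 5c 5c 5c 5c 5c 5c ∥ 99.
Outer hash (tag): sum = 143+92+92+92+92+92+92+153 = 848; mod 256 = 80 → 50.

50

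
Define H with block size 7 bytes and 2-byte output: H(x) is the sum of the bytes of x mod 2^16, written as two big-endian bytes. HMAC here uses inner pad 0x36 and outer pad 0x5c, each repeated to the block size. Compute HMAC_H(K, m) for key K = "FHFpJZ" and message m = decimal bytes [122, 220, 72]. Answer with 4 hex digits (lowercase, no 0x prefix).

0150

Key "FHFpJZ" = 46 48 46 70 4a 5a is 6 bytes ≤ B = 7; zero-pad to 7 bytes: K' = 46 48 46 70 4a 5a 00.
K' ⊕ ipad = 70 7e 70 46 7c 6c 36.  K' ⊕ opad = 1a 14 1a 2c 16 06 5c.
Inner input = (K'⊕ipad) ∥ m = 70 7e 70 46 7c 6c 36 ∥ 7a dc 48.
Inner hash: sum = 112+126+112+70+124+108+54+122+220+72 = 1120 → 04 60.
Outer input = (K'⊕opad) ∥ inner = 1a 14 1a 2c 16 06 5c ∥ 04 60.
Outer hash (tag): sum = 26+20+26+44+22+6+92+4+96 = 336 → 01 50.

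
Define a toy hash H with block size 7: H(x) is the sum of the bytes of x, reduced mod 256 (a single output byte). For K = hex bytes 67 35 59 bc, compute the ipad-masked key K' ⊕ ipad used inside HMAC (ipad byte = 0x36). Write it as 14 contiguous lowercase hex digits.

Key hex bytes 67 35 59 bc is 4 bytes ≤ B = 7; zero-pad to 7 bytes: K' = 67 35 59 bc 00 00 00.
XOR each byte with 0x36: 67⊕36=51, 35⊕36=03, 59⊕36=6f, bc⊕36=8a, 00⊕36=36, 00⊕36=36, 00⊕36=36.

51036f8a363636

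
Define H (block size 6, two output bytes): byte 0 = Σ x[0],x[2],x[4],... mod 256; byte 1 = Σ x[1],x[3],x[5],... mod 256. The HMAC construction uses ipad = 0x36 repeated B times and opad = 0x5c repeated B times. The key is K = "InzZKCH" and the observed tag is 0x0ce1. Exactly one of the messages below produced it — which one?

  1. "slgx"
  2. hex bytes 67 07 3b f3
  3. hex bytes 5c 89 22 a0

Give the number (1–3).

Key "InzZKCH" = 49 6e 7a 5a 4b 43 48 is 7 bytes > B = 6, so hash it first: H(key) = 56 0b, then zero-pad to 6 bytes: K' = 56 0b 00 00 00 00.
K' ⊕ ipad = 60 3d 36 36 36 36; K' ⊕ opad = 0a 57 5c 5c 5c 5c.
m1: inner = H(60 3d 36 36 36 36 73 6c 67 78) = a6 8d; tag = H(0a 57 5c 5c 5c 5c a6 8d) = 689c
m2: inner = H(60 3d 36 36 36 36 67 07 3b f3) = 6e a3; tag = H(0a 57 5c 5c 5c 5c 6e a3) = 30b2
m3: inner = H(60 3d 36 36 36 36 5c 89 22 a0) = 4a d2; tag = H(0a 57 5c 5c 5c 5c 4a d2) = 0ce1 ← matches

3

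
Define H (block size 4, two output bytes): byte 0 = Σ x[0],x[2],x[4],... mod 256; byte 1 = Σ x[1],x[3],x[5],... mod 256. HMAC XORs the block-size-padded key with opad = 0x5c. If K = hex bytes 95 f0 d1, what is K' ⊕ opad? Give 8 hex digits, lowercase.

c9ac8d5c

Key hex bytes 95 f0 d1 is 3 bytes ≤ B = 4; zero-pad to 4 bytes: K' = 95 f0 d1 00.
XOR each byte with 0x5c: 95⊕5c=c9, f0⊕5c=ac, d1⊕5c=8d, 00⊕5c=5c.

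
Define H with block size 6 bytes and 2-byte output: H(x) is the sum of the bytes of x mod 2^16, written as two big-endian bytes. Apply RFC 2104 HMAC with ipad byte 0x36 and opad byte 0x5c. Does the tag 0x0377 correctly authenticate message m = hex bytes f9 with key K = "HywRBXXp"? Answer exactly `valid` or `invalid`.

Key "HywRBXXp" = 48 79 77 52 42 58 58 70 is 8 bytes > B = 6, so hash it first: H(key) = 02 ec, then zero-pad to 6 bytes: K' = 02 ec 00 00 00 00.
K' ⊕ ipad = 34 da 36 36 36 36; K' ⊕ opad = 5e b0 5c 5c 5c 5c.
Inner hash: sum = 52+218+54+54+54+54+249 = 735 → 02 df.
Outer hash (recomputed tag): sum = 94+176+92+92+92+92+2+223 = 863 → 03 5f.
Recomputed tag = 035f; claimed = 0377 → mismatch.

invalid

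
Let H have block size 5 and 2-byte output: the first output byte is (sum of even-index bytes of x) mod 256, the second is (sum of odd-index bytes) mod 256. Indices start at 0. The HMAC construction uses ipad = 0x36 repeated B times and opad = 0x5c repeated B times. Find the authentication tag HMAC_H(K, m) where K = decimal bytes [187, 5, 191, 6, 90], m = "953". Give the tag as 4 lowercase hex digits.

9f6a

Key decimal bytes [187, 5, 191, 6, 90] = bb 05 bf 06 5a is exactly B = 5 bytes: K' = bb 05 bf 06 5a.
K' ⊕ ipad = 8d 33 89 30 6c.  K' ⊕ opad = e7 59 e3 5a 06.
Inner input = (K'⊕ipad) ∥ m = 8d 33 89 30 6c ∥ 39 35 33.
Inner hash: even-index sum = 439 mod 256 = 183; odd-index sum = 207 mod 256 = 207 → b7 cf.
Outer input = (K'⊕opad) ∥ inner = e7 59 e3 5a 06 ∥ b7 cf.
Outer hash (tag): even-index sum = 671 mod 256 = 159; odd-index sum = 362 mod 256 = 106 → 9f 6a.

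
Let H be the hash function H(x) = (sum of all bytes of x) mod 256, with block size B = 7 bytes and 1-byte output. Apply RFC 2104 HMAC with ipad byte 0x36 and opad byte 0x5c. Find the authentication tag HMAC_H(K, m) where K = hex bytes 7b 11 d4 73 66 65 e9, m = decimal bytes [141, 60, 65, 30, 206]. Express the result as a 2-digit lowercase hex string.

66

Key hex bytes 7b 11 d4 73 66 65 e9 is exactly B = 7 bytes: K' = 7b 11 d4 73 66 65 e9.
K' ⊕ ipad = 4d 27 e2 45 50 53 df.  K' ⊕ opad = 27 4d 88 2f 3a 39 b5.
Inner input = (K'⊕ipad) ∥ m = 4d 27 e2 45 50 53 df ∥ 8d 3c 41 1e ce.
Inner hash: sum = 77+39+226+69+80+83+223+141+60+65+30+206 = 1299; mod 256 = 19 → 13.
Outer input = (K'⊕opad) ∥ inner = 27 4d 88 2f 3a 39 b5 ∥ 13.
Outer hash (tag): sum = 39+77+136+47+58+57+181+19 = 614; mod 256 = 102 → 66.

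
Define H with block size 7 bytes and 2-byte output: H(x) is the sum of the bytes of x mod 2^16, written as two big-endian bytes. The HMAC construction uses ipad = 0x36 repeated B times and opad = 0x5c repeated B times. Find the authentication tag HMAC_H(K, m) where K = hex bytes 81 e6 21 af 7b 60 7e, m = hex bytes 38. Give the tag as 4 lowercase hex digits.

Key hex bytes 81 e6 21 af 7b 60 7e is exactly B = 7 bytes: K' = 81 e6 21 af 7b 60 7e.
K' ⊕ ipad = b7 d0 17 99 4d 56 48.  K' ⊕ opad = dd ba 7d f3 27 3c 22.
Inner input = (K'⊕ipad) ∥ m = b7 d0 17 99 4d 56 48 ∥ 38.
Inner hash: sum = 183+208+23+153+77+86+72+56 = 858 → 03 5a.
Outer input = (K'⊕opad) ∥ inner = dd ba 7d f3 27 3c 22 ∥ 03 5a.
Outer hash (tag): sum = 221+186+125+243+39+60+34+3+90 = 1001 → 03 e9.

03e9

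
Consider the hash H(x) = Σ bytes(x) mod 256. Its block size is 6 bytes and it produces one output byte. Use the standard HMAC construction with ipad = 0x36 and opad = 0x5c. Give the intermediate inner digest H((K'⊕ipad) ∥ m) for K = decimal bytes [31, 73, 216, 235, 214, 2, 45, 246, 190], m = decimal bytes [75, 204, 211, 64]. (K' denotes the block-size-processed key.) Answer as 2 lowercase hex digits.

Key decimal bytes [31, 73, 216, 235, 214, 2, 45, 246, 190] = 1f 49 d8 eb d6 02 2d f6 be is 9 bytes > B = 6, so hash it first: H(key) = e4, then zero-pad to 6 bytes: K' = e4 00 00 00 00 00.
K' ⊕ ipad = d2 36 36 36 36 36.
Inner input = d2 36 36 36 36 36 ∥ 4b cc d3 40.
Inner hash: sum = 210+54+54+54+54+54+75+204+211+64 = 1034; mod 256 = 10 → 0a.

0a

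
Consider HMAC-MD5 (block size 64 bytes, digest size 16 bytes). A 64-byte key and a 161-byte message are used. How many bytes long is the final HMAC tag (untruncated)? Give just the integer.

16

The tag is one MD5 digest: 16 bytes.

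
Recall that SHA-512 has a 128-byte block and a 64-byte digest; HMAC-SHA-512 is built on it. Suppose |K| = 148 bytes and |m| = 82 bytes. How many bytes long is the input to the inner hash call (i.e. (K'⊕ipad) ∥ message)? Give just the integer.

Key is 148 > 128 bytes, so it is hashed to 64 bytes then zero-padded to 128: |K'| = 128.
Inner input = (K'⊕ipad) ∥ m → 128 + 82 = 210 bytes.

210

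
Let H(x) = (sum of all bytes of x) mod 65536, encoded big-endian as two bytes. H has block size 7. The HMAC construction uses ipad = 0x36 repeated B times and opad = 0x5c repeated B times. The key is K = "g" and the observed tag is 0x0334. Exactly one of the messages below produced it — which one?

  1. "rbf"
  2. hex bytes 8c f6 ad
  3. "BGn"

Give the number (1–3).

1

Key "g" = 67 is 1 byte ≤ B = 7; zero-pad to 7 bytes: K' = 67 00 00 00 00 00 00.
K' ⊕ ipad = 51 36 36 36 36 36 36; K' ⊕ opad = 3b 5c 5c 5c 5c 5c 5c.
m1: inner = H(51 36 36 36 36 36 36 72 62 66) = 02 cf; tag = H(3b 5c 5c 5c 5c 5c 5c 02 cf) = 0334 ← matches
m2: inner = H(51 36 36 36 36 36 36 8c f6 ad) = 03 c4; tag = H(3b 5c 5c 5c 5c 5c 5c 03 c4) = 032a
m3: inner = H(51 36 36 36 36 36 36 42 47 6e) = 02 8c; tag = H(3b 5c 5c 5c 5c 5c 5c 02 8c) = 02f1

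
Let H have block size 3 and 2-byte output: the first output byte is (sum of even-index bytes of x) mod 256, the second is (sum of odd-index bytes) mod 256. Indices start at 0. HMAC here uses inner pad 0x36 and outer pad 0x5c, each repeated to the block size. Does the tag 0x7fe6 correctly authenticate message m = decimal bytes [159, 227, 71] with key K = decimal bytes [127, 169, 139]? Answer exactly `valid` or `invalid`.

invalid

Key decimal bytes [127, 169, 139] = 7f a9 8b is exactly B = 3 bytes: K' = 7f a9 8b.
K' ⊕ ipad = 49 9f bd; K' ⊕ opad = 23 f5 d7.
Inner hash: even-index sum = 489 mod 256 = 233; odd-index sum = 389 mod 256 = 133 → e9 85.
Outer hash (recomputed tag): even-index sum = 383 mod 256 = 127; odd-index sum = 478 mod 256 = 222 → 7f de.
Recomputed tag = 7fde; claimed = 7fe6 → mismatch.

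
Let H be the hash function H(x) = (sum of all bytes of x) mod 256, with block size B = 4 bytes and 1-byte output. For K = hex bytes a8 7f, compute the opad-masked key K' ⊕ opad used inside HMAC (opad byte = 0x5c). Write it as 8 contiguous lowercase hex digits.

Key hex bytes a8 7f is 2 bytes ≤ B = 4; zero-pad to 4 bytes: K' = a8 7f 00 00.
XOR each byte with 0x5c: a8⊕5c=f4, 7f⊕5c=23, 00⊕5c=5c, 00⊕5c=5c.

f4235c5c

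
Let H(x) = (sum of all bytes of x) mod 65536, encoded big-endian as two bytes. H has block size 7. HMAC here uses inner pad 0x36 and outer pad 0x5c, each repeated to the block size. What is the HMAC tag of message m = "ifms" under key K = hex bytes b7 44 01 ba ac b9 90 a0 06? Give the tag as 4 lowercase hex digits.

028a

Key hex bytes b7 44 01 ba ac b9 90 a0 06 is 9 bytes > B = 7, so hash it first: H(key) = 04 51, then zero-pad to 7 bytes: K' = 04 51 00 00 00 00 00.
K' ⊕ ipad = 32 67 36 36 36 36 36.  K' ⊕ opad = 58 0d 5c 5c 5c 5c 5c.
Inner input = (K'⊕ipad) ∥ m = 32 67 36 36 36 36 36 ∥ 69 66 6d 73.
Inner hash: sum = 50+103+54+54+54+54+54+105+102+109+115 = 854 → 03 56.
Outer input = (K'⊕opad) ∥ inner = 58 0d 5c 5c 5c 5c 5c ∥ 03 56.
Outer hash (tag): sum = 88+13+92+92+92+92+92+3+86 = 650 → 02 8a.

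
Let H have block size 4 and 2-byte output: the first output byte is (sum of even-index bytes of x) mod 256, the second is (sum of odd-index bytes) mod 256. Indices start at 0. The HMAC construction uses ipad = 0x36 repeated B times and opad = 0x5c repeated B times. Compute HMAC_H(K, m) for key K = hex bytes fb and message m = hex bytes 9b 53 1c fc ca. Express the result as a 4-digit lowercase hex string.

Key hex bytes fb is 1 byte ≤ B = 4; zero-pad to 4 bytes: K' = fb 00 00 00.
K' ⊕ ipad = cd 36 36 36.  K' ⊕ opad = a7 5c 5c 5c.
Inner input = (K'⊕ipad) ∥ m = cd 36 36 36 ∥ 9b 53 1c fc ca.
Inner hash: even-index sum = 644 mod 256 = 132; odd-index sum = 443 mod 256 = 187 → 84 bb.
Outer input = (K'⊕opad) ∥ inner = a7 5c 5c 5c ∥ 84 bb.
Outer hash (tag): even-index sum = 391 mod 256 = 135; odd-index sum = 371 mod 256 = 115 → 87 73.

8773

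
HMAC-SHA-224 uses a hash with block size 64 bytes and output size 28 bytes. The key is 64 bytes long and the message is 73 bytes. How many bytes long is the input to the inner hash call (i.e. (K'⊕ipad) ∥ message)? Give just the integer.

137

Key is 64 ≤ 64 bytes, zero-padded: |K'| = 64.
Inner input = (K'⊕ipad) ∥ m → 64 + 73 = 137 bytes.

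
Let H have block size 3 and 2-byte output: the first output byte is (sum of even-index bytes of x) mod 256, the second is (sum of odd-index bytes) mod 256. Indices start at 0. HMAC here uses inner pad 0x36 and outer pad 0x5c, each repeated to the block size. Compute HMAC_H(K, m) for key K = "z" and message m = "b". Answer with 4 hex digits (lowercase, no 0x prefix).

Key "z" = 7a is 1 byte ≤ B = 3; zero-pad to 3 bytes: K' = 7a 00 00.
K' ⊕ ipad = 4c 36 36.  K' ⊕ opad = 26 5c 5c.
Inner input = (K'⊕ipad) ∥ m = 4c 36 36 ∥ 62.
Inner hash: even-index sum = 130 mod 256 = 130; odd-index sum = 152 mod 256 = 152 → 82 98.
Outer input = (K'⊕opad) ∥ inner = 26 5c 5c ∥ 82 98.
Outer hash (tag): even-index sum = 282 mod 256 = 26; odd-index sum = 222 mod 256 = 222 → 1a de.

1ade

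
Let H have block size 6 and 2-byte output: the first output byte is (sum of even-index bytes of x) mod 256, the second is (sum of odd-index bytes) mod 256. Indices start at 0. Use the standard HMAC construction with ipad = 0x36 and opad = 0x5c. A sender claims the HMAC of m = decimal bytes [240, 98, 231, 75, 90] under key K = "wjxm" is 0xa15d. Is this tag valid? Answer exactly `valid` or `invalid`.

Key "wjxm" = 77 6a 78 6d is 4 bytes ≤ B = 6; zero-pad to 6 bytes: K' = 77 6a 78 6d 00 00.
K' ⊕ ipad = 41 5c 4e 5b 36 36; K' ⊕ opad = 2b 36 24 31 5c 5c.
Inner hash: even-index sum = 758 mod 256 = 246; odd-index sum = 410 mod 256 = 154 → f6 9a.
Outer hash (recomputed tag): even-index sum = 417 mod 256 = 161; odd-index sum = 349 mod 256 = 93 → a1 5d.
Recomputed tag = a15d; claimed = a15d → match.

valid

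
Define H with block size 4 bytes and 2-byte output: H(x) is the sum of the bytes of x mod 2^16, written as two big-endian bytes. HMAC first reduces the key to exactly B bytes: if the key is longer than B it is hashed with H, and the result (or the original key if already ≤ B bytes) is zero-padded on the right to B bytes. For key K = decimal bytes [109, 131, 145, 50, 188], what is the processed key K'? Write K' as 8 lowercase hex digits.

026f0000

|K| = 5 > B = 4, so first hash the key.
H(K): sum = 109+131+145+50+188 = 623 → 02 6f.
Zero-pad H(K) = 02 6f to 4 bytes: K' = 02 6f 00 00.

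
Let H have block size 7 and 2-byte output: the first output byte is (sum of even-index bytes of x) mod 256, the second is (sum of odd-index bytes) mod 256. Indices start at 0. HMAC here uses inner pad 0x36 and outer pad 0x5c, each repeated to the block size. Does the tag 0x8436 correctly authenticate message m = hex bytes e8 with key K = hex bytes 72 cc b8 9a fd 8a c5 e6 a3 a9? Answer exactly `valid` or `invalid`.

Key hex bytes 72 cc b8 9a fd 8a c5 e6 a3 a9 is 10 bytes > B = 7, so hash it first: H(key) = 8f 7f, then zero-pad to 7 bytes: K' = 8f 7f 00 00 00 00 00.
K' ⊕ ipad = b9 49 36 36 36 36 36; K' ⊕ opad = d3 23 5c 5c 5c 5c 5c.
Inner hash: even-index sum = 347 mod 256 = 91; odd-index sum = 413 mod 256 = 157 → 5b 9d.
Outer hash (recomputed tag): even-index sum = 644 mod 256 = 132; odd-index sum = 310 mod 256 = 54 → 84 36.
Recomputed tag = 8436; claimed = 8436 → match.

valid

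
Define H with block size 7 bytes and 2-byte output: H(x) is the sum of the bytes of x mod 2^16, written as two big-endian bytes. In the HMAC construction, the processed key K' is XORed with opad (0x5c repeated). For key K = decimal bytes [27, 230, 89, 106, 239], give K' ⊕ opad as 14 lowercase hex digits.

Key decimal bytes [27, 230, 89, 106, 239] = 1b e6 59 6a ef is 5 bytes ≤ B = 7; zero-pad to 7 bytes: K' = 1b e6 59 6a ef 00 00.
XOR each byte with 0x5c: 1b⊕5c=47, e6⊕5c=ba, 59⊕5c=05, 6a⊕5c=36, ef⊕5c=b3, 00⊕5c=5c, 00⊕5c=5c.

47ba0536b35c5c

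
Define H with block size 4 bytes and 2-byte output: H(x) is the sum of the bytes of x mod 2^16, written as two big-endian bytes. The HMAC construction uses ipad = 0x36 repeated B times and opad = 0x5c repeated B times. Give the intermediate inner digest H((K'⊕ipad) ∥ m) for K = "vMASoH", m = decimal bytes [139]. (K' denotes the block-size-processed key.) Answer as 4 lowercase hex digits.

0163

Key "vMASoH" = 76 4d 41 53 6f 48 is 6 bytes > B = 4, so hash it first: H(key) = 02 0e, then zero-pad to 4 bytes: K' = 02 0e 00 00.
K' ⊕ ipad = 34 38 36 36.
Inner input = 34 38 36 36 ∥ 8b.
Inner hash: sum = 52+56+54+54+139 = 355 → 01 63.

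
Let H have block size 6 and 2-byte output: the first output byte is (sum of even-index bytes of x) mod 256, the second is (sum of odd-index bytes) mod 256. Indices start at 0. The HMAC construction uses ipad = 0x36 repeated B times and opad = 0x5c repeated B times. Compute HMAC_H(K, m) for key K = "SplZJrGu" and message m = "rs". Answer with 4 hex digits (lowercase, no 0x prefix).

080b

Key "SplZJrGu" = 53 70 6c 5a 4a 72 47 75 is 8 bytes > B = 6, so hash it first: H(key) = 50 b1, then zero-pad to 6 bytes: K' = 50 b1 00 00 00 00.
K' ⊕ ipad = 66 87 36 36 36 36.  K' ⊕ opad = 0c ed 5c 5c 5c 5c.
Inner input = (K'⊕ipad) ∥ m = 66 87 36 36 36 36 ∥ 72 73.
Inner hash: even-index sum = 324 mod 256 = 68; odd-index sum = 358 mod 256 = 102 → 44 66.
Outer input = (K'⊕opad) ∥ inner = 0c ed 5c 5c 5c 5c ∥ 44 66.
Outer hash (tag): even-index sum = 264 mod 256 = 8; odd-index sum = 523 mod 256 = 11 → 08 0b.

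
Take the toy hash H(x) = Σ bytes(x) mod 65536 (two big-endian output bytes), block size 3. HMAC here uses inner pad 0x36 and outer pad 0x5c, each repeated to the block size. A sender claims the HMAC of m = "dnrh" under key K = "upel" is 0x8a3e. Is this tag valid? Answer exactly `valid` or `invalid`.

Key "upel" = 75 70 65 6c is 4 bytes > B = 3, so hash it first: H(key) = 01 b6, then zero-pad to 3 bytes: K' = 01 b6 00.
K' ⊕ ipad = 37 80 36; K' ⊕ opad = 5d ea 5c.
Inner hash: sum = 55+128+54+100+110+114+104 = 665 → 02 99.
Outer hash (recomputed tag): sum = 93+234+92+2+153 = 574 → 02 3e.
Recomputed tag = 023e; claimed = 8a3e → mismatch.

invalid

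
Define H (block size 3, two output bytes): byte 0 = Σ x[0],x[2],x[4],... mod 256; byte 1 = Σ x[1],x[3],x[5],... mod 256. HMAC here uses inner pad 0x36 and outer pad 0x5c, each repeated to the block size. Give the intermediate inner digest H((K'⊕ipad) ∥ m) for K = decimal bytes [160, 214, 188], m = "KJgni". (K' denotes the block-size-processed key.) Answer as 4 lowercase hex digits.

Key decimal bytes [160, 214, 188] = a0 d6 bc is exactly B = 3 bytes: K' = a0 d6 bc.
K' ⊕ ipad = 96 e0 8a.
Inner input = 96 e0 8a ∥ 4b 4a 67 6e 69.
Inner hash: even-index sum = 472 mod 256 = 216; odd-index sum = 507 mod 256 = 251 → d8 fb.

d8fb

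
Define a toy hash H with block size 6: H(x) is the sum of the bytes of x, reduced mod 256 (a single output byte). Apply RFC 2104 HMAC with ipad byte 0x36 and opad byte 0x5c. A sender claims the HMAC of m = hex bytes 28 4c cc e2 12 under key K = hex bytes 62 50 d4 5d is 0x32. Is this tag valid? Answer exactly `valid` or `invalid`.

valid

Key hex bytes 62 50 d4 5d is 4 bytes ≤ B = 6; zero-pad to 6 bytes: K' = 62 50 d4 5d 00 00.
K' ⊕ ipad = 54 66 e2 6b 36 36; K' ⊕ opad = 3e 0c 88 01 5c 5c.
Inner hash: sum = 84+102+226+107+54+54+40+76+204+226+18 = 1191; mod 256 = 167 → a7.
Outer hash (recomputed tag): sum = 62+12+136+1+92+92+167 = 562; mod 256 = 50 → 32.
Recomputed tag = 32; claimed = 32 → match.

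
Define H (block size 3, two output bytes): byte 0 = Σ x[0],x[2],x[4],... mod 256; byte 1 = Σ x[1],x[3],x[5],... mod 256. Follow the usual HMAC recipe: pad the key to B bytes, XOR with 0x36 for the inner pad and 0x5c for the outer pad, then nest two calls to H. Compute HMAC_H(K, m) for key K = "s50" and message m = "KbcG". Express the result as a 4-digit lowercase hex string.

Key "s50" = 73 35 30 is exactly B = 3 bytes: K' = 73 35 30.
K' ⊕ ipad = 45 03 06.  K' ⊕ opad = 2f 69 6c.
Inner input = (K'⊕ipad) ∥ m = 45 03 06 ∥ 4b 62 63 47.
Inner hash: even-index sum = 244 mod 256 = 244; odd-index sum = 177 mod 256 = 177 → f4 b1.
Outer input = (K'⊕opad) ∥ inner = 2f 69 6c ∥ f4 b1.
Outer hash (tag): even-index sum = 332 mod 256 = 76; odd-index sum = 349 mod 256 = 93 → 4c 5d.

4c5d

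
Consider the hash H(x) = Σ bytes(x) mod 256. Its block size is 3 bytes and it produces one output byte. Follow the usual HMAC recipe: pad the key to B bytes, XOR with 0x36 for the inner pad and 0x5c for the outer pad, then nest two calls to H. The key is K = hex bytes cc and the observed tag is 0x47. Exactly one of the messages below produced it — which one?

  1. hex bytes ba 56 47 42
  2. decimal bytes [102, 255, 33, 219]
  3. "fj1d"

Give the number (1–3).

1

Key hex bytes cc is 1 byte ≤ B = 3; zero-pad to 3 bytes: K' = cc 00 00.
K' ⊕ ipad = fa 36 36; K' ⊕ opad = 90 5c 5c.
m1: inner = H(fa 36 36 ba 56 47 42) = ff; tag = H(90 5c 5c ff) = 47 ← matches
m2: inner = H(fa 36 36 66 ff 21 db) = c7; tag = H(90 5c 5c c7) = 0f
m3: inner = H(fa 36 36 66 6a 31 64) = cb; tag = H(90 5c 5c cb) = 13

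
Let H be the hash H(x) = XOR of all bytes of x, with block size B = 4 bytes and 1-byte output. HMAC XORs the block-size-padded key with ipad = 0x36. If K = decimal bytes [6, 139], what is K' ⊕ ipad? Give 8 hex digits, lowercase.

Key decimal bytes [6, 139] = 06 8b is 2 bytes ≤ B = 4; zero-pad to 4 bytes: K' = 06 8b 00 00.
XOR each byte with 0x36: 06⊕36=30, 8b⊕36=bd, 00⊕36=36, 00⊕36=36.

30bd3636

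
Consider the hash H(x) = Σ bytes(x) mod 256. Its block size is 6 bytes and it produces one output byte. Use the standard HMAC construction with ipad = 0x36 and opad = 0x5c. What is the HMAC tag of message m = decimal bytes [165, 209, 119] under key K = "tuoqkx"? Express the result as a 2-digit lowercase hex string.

c9

Key "tuoqkx" = 74 75 6f 71 6b 78 is exactly B = 6 bytes: K' = 74 75 6f 71 6b 78.
K' ⊕ ipad = 42 43 59 47 5d 4e.  K' ⊕ opad = 28 29 33 2d 37 24.
Inner input = (K'⊕ipad) ∥ m = 42 43 59 47 5d 4e ∥ a5 d1 77.
Inner hash: sum = 66+67+89+71+93+78+165+209+119 = 957; mod 256 = 189 → bd.
Outer input = (K'⊕opad) ∥ inner = 28 29 33 2d 37 24 ∥ bd.
Outer hash (tag): sum = 40+41+51+45+55+36+189 = 457; mod 256 = 201 → c9.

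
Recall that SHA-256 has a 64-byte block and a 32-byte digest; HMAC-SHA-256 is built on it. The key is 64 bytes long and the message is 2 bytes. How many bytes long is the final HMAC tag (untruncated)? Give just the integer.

32

The tag is one SHA-256 digest: 32 bytes.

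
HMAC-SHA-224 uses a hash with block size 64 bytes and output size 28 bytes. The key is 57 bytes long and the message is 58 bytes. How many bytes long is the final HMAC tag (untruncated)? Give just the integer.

28

The tag is one SHA-224 digest: 28 bytes.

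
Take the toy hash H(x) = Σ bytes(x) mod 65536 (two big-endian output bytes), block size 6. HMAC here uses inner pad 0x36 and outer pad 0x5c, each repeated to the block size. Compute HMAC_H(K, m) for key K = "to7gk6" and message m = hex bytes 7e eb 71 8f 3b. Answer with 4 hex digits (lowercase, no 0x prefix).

Key "to7gk6" = 74 6f 37 67 6b 36 is exactly B = 6 bytes: K' = 74 6f 37 67 6b 36.
K' ⊕ ipad = 42 59 01 51 5d 00.  K' ⊕ opad = 28 33 6b 3b 37 6a.
Inner input = (K'⊕ipad) ∥ m = 42 59 01 51 5d 00 ∥ 7e eb 71 8f 3b.
Inner hash: sum = 66+89+1+81+93+0+126+235+113+143+59 = 1006 → 03 ee.
Outer input = (K'⊕opad) ∥ inner = 28 33 6b 3b 37 6a ∥ 03 ee.
Outer hash (tag): sum = 40+51+107+59+55+106+3+238 = 659 → 02 93.

0293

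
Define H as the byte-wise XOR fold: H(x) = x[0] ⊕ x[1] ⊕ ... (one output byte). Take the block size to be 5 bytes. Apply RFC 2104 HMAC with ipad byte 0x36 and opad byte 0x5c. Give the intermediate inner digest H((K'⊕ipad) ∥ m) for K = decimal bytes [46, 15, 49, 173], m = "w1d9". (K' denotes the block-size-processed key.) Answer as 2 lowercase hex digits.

90

Key decimal bytes [46, 15, 49, 173] = 2e 0f 31 ad is 4 bytes ≤ B = 5; zero-pad to 5 bytes: K' = 2e 0f 31 ad 00.
K' ⊕ ipad = 18 39 07 9b 36.
Inner input = 18 39 07 9b 36 ∥ 77 31 64 39.
Inner hash: XOR 18⊕39⊕07⊕9b⊕36⊕77⊕31⊕64⊕39 = 90.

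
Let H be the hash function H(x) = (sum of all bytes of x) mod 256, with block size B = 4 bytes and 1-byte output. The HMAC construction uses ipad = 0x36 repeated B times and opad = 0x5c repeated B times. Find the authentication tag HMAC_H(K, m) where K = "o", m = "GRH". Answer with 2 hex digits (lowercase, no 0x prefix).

Key "o" = 6f is 1 byte ≤ B = 4; zero-pad to 4 bytes: K' = 6f 00 00 00.
K' ⊕ ipad = 59 36 36 36.  K' ⊕ opad = 33 5c 5c 5c.
Inner input = (K'⊕ipad) ∥ m = 59 36 36 36 ∥ 47 52 48.
Inner hash: sum = 89+54+54+54+71+82+72 = 476; mod 256 = 220 → dc.
Outer input = (K'⊕opad) ∥ inner = 33 5c 5c 5c ∥ dc.
Outer hash (tag): sum = 51+92+92+92+220 = 547; mod 256 = 35 → 23.

23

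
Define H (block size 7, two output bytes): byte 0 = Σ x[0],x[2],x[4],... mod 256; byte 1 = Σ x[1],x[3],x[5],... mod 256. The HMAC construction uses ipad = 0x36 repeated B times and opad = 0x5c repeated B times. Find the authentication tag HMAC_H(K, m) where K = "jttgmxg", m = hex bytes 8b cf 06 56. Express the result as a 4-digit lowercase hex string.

3cf6

Key "jttgmxg" = 6a 74 74 67 6d 78 67 is exactly B = 7 bytes: K' = 6a 74 74 67 6d 78 67.
K' ⊕ ipad = 5c 42 42 51 5b 4e 51.  K' ⊕ opad = 36 28 28 3b 31 24 3b.
Inner input = (K'⊕ipad) ∥ m = 5c 42 42 51 5b 4e 51 ∥ 8b cf 06 56.
Inner hash: even-index sum = 623 mod 256 = 111; odd-index sum = 370 mod 256 = 114 → 6f 72.
Outer input = (K'⊕opad) ∥ inner = 36 28 28 3b 31 24 3b ∥ 6f 72.
Outer hash (tag): even-index sum = 316 mod 256 = 60; odd-index sum = 246 mod 256 = 246 → 3c f6.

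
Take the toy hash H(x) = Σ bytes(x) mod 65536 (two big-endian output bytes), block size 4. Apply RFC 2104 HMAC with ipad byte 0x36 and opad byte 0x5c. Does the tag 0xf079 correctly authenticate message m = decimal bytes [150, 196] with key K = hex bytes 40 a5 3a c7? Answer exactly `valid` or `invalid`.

Key hex bytes 40 a5 3a c7 is exactly B = 4 bytes: K' = 40 a5 3a c7.
K' ⊕ ipad = 76 93 0c f1; K' ⊕ opad = 1c f9 66 9b.
Inner hash: sum = 118+147+12+241+150+196 = 864 → 03 60.
Outer hash (recomputed tag): sum = 28+249+102+155+3+96 = 633 → 02 79.
Recomputed tag = 0279; claimed = f079 → mismatch.

invalid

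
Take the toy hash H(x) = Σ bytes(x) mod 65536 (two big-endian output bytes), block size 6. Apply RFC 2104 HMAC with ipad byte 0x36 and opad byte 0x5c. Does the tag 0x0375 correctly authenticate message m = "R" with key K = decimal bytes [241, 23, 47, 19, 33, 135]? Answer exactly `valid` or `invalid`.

invalid

Key decimal bytes [241, 23, 47, 19, 33, 135] = f1 17 2f 13 21 87 is exactly B = 6 bytes: K' = f1 17 2f 13 21 87.
K' ⊕ ipad = c7 21 19 25 17 b1; K' ⊕ opad = ad 4b 73 4f 7d db.
Inner hash: sum = 199+33+25+37+23+177+82 = 576 → 02 40.
Outer hash (recomputed tag): sum = 173+75+115+79+125+219+2+64 = 852 → 03 54.
Recomputed tag = 0354; claimed = 0375 → mismatch.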